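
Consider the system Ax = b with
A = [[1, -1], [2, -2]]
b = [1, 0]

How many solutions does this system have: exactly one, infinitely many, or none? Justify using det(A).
No solution

det(A) = (1)*(-2) - (-1)*(2) = 0, so A is singular.
The column space of A is span(column 1) = span([1, 2]).
b = [1, 0] is not a scalar multiple of column 1, so b ∉ column space and the system is inconsistent — no solution.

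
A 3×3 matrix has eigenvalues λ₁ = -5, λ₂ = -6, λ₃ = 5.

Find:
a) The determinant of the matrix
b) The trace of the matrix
det = 150, trace = -6

Two standard eigenvalue identities:
- det(A) equals the product of the eigenvalues (counted with multiplicity).
- trace(A) equals the sum of the eigenvalues.
det(A) = (-5)*(-6)*(5) = 150.
trace(A) = -5 - 6 + 5 = -6.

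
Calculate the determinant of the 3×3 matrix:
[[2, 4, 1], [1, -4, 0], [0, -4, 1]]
-16

Expansion along first row:
det = 2·det([[-4,0],[-4,1]]) - 4·det([[1,0],[0,1]]) + 1·det([[1,-4],[0,-4]])
    = 2·(-4·1 - 0·-4) - 4·(1·1 - 0·0) + 1·(1·-4 - -4·0)
    = 2·-4 - 4·1 + 1·-4
    = -8 + -4 + -4 = -16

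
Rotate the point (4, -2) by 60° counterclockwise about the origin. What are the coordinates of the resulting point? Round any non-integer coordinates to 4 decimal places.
(3.7321, 2.4641)

Rotation matrix R(θ) = [[cos θ, -sin θ], [sin θ, cos θ]]; for θ = 60°:
R = [[1/2, -√3/2], [√3/2, 1/2]]
Result: R × [4, -2]ᵀ = [1/2·4 + (-√3/2)·-2, √3/2·4 + (1/2)·-2]ᵀ = (3.7321, 2.4641)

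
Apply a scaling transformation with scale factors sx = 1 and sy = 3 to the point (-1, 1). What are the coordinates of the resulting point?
(-1, 3)

Scaling matrix:
[[1, 0], [0, 3]]
Result: (-1 × 1, 1 × 3) = (-1, 3)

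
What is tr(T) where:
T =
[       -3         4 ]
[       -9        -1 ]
tr(T) = -3 - 1 = -4

The trace of a square matrix is the sum of its diagonal entries.
Diagonal entries of T: T[0][0] = -3, T[1][1] = -1.
tr(T) = -3 - 1 = -4.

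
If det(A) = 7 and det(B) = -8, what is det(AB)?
-56

Use the multiplicative property of determinants: det(AB) = det(A)*det(B).
det(AB) = (7)*(-8) = -56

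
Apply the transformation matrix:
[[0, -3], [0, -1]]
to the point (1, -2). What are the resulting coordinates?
(6, 2)

Matrix multiplication:
[[0, -3], [0, -1]] × [1, -2]ᵀ
= [0×1 + -3×-2, 0×1 + -1×-2]ᵀ
= [6.0000, 2.0000]ᵀ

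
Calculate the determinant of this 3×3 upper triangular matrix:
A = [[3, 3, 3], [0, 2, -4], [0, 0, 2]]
12

The determinant of a triangular matrix is the product of its diagonal entries (the off-diagonal entries above the diagonal do not affect it).
det(A) = (3) * (2) * (2) = 12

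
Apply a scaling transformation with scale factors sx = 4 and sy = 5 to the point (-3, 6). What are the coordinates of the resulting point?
(-12, 30)

Scaling matrix:
[[4, 0], [0, 5]]
Result: (-3 × 4, 6 × 5) = (-12, 30)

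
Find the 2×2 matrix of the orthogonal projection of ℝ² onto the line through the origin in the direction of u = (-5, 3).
[[25/34, -15/34], [-15/34, 9/34]]

The orthogonal projection onto the line spanned by a nonzero vector u = (a, b) has matrix P = (u uᵀ) / (uᵀ u) = (1/(a² + b²)) · [[a², ab], [ab, b²]].
Here u = (-5, 3), so a² + b² = 25 + 9 = 34.
P = (1/34) · [[25, -15], [-15, 9]] = [[25/34, -15/34], [-15/34, 9/34]].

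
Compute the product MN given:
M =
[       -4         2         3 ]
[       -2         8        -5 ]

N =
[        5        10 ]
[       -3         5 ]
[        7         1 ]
MN =
[       -5       -27 ]
[      -69        15 ]

Matrix multiplication: (MN)[i][j] = sum over k of M[i][k] * N[k][j].
  (MN)[0][0] = (-4)*(5) + (2)*(-3) + (3)*(7) = -5
  (MN)[0][1] = (-4)*(10) + (2)*(5) + (3)*(1) = -27
  (MN)[1][0] = (-2)*(5) + (8)*(-3) + (-5)*(7) = -69
  (MN)[1][1] = (-2)*(10) + (8)*(5) + (-5)*(1) = 15
MN =
[       -5       -27 ]
[      -69        15 ]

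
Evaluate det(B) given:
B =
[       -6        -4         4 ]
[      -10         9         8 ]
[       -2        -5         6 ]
det(B) = -468

Expand along row 0 (cofactor expansion): det(B) = a*(e*i - f*h) - b*(d*i - f*g) + c*(d*h - e*g), where the 3×3 is [[a, b, c], [d, e, f], [g, h, i]].
Minor M_00 = (9)*(6) - (8)*(-5) = 54 + 40 = 94.
Minor M_01 = (-10)*(6) - (8)*(-2) = -60 + 16 = -44.
Minor M_02 = (-10)*(-5) - (9)*(-2) = 50 + 18 = 68.
det(B) = (-6)*(94) - (-4)*(-44) + (4)*(68) = -564 - 176 + 272 = -468.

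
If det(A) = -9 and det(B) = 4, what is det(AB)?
-36

Use the multiplicative property of determinants: det(AB) = det(A)*det(B).
det(AB) = (-9)*(4) = -36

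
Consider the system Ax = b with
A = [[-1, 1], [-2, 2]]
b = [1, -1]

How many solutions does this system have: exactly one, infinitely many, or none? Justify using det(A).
No solution

det(A) = (-1)*(2) - (1)*(-2) = 0, so A is singular.
The column space of A is span(column 1) = span([-1, -2]).
b = [1, -1] is not a scalar multiple of column 1, so b ∉ column space and the system is inconsistent — no solution.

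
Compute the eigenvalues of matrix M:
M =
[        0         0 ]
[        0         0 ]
λ = 0, 0

Solve det(M - λI) = 0. For a 2×2 matrix the characteristic equation is λ² - (trace)λ + det = 0.
trace(M) = a + d = 0 + 0 = 0.
det(M) = a*d - b*c = (0)*(0) - (0)*(0) = 0 - 0 = 0.
Characteristic equation: λ² - (0)λ + (0) = 0.
Discriminant = (0)² - 4*(0) = 0 - 0 = 0.
λ = (0 ± √0) / 2 = (0 ± 0) / 2 = 0, 0.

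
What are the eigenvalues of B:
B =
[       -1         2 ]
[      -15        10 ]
λ = 4, 5

Solve det(B - λI) = 0. For a 2×2 matrix the characteristic equation is λ² - (trace)λ + det = 0.
trace(B) = a + d = -1 + 10 = 9.
det(B) = a*d - b*c = (-1)*(10) - (2)*(-15) = -10 + 30 = 20.
Characteristic equation: λ² - (9)λ + (20) = 0.
Discriminant = (9)² - 4*(20) = 81 - 80 = 1.
λ = (9 ± √1) / 2 = (9 ± 1) / 2 = 4, 5.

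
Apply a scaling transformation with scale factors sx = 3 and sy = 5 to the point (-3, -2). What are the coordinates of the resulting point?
(-9, -10)

Scaling matrix:
[[3, 0], [0, 5]]
Result: (-3 × 3, -2 × 5) = (-9, -10)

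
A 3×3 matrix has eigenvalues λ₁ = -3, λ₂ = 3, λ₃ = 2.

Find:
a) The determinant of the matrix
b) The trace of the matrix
det = -18, trace = 2

Two standard eigenvalue identities:
- det(A) equals the product of the eigenvalues (counted with multiplicity).
- trace(A) equals the sum of the eigenvalues.
det(A) = (-3)*(3)*(2) = -18.
trace(A) = -3 + 3 + 2 = 2.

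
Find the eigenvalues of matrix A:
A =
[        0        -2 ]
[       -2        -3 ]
λ = -4, 1

Solve det(A - λI) = 0. For a 2×2 matrix the characteristic equation is λ² - (trace)λ + det = 0.
trace(A) = a + d = 0 - 3 = -3.
det(A) = a*d - b*c = (0)*(-3) - (-2)*(-2) = 0 - 4 = -4.
Characteristic equation: λ² - (-3)λ + (-4) = 0.
Discriminant = (-3)² - 4*(-4) = 9 + 16 = 25.
λ = (-3 ± √25) / 2 = (-3 ± 5) / 2 = -4, 1.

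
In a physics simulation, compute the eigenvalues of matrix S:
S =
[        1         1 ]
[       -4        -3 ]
λ = -1, -1

Solve det(S - λI) = 0. For a 2×2 matrix the characteristic equation is λ² - (trace)λ + det = 0.
trace(S) = a + d = 1 - 3 = -2.
det(S) = a*d - b*c = (1)*(-3) - (1)*(-4) = -3 + 4 = 1.
Characteristic equation: λ² - (-2)λ + (1) = 0.
Discriminant = (-2)² - 4*(1) = 4 - 4 = 0.
λ = (-2 ± √0) / 2 = (-2 ± 0) / 2 = -1, -1.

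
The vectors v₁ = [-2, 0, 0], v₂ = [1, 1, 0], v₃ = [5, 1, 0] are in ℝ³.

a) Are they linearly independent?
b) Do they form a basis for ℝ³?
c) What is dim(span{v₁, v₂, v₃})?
Not independent, not a basis, dim(span) = 2

Check whether v₃ can be written as a linear combination of v₁ and v₂.
v₃ = (-2)·v₁ + (1)·v₂ = [5, 1, 0], so the three vectors are linearly dependent.
Thus they do not form a basis for ℝ³, and dim(span{v₁, v₂, v₃}) = 2 (spanned by v₁ and v₂).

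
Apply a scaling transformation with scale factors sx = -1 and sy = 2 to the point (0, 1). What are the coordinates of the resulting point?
(0, 2)

Scaling matrix:
[[-1, 0], [0, 2]]
Result: (0 × -1, 1 × 2) = (0, 2)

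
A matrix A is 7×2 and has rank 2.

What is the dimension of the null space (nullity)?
0

The rank-nullity theorem for an m×n matrix states:
rank(A) + nullity(A) = n (the number of columns).
Here n = 2 and rank(A) = 2, so nullity(A) = 2 - 2 = 0.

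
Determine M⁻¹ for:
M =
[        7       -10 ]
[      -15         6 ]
det(M) = -108
M⁻¹ =
[    -1/18     -5/54 ]
[    -5/36    -7/108 ]

For a 2×2 matrix M = [[a, b], [c, d]] with det(M) ≠ 0, M⁻¹ = (1/det(M)) * [[d, -b], [-c, a]].
det(M) = (7)*(6) - (-10)*(-15) = 42 - 150 = -108.
M⁻¹ = (1/-108) * [[6, 10], [15, 7]].
Dividing each entry by -108 and reducing:
M⁻¹ =
[    -1/18     -5/54 ]
[    -5/36    -7/108 ]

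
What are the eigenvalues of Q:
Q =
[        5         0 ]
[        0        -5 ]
λ = -5, 5

Solve det(Q - λI) = 0. For a 2×2 matrix the characteristic equation is λ² - (trace)λ + det = 0.
trace(Q) = a + d = 5 - 5 = 0.
det(Q) = a*d - b*c = (5)*(-5) - (0)*(0) = -25 - 0 = -25.
Characteristic equation: λ² - (0)λ + (-25) = 0.
Discriminant = (0)² - 4*(-25) = 0 + 100 = 100.
λ = (0 ± √100) / 2 = (0 ± 10) / 2 = -5, 5.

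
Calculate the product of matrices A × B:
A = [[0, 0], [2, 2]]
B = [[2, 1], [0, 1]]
[[0, 0], [4, 4]]

Matrix multiplication:
C[0][0] = 0×2 + 0×0 = 0
C[0][1] = 0×1 + 0×1 = 0
C[1][0] = 2×2 + 2×0 = 4
C[1][1] = 2×1 + 2×1 = 4
Result: [[0, 0], [4, 4]]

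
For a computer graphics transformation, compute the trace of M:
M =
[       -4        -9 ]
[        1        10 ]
tr(M) = -4 + 10 = 6

The trace of a square matrix is the sum of its diagonal entries.
Diagonal entries of M: M[0][0] = -4, M[1][1] = 10.
tr(M) = -4 + 10 = 6.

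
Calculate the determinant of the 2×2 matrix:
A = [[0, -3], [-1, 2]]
-3

For A = [[a, b], [c, d]], det(A) = a*d - b*c.
det(A) = (0)*(2) - (-3)*(-1) = 0 - 3 = -3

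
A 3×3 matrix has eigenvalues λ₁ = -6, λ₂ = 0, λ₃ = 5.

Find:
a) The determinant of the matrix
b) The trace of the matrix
det = 0, trace = -1

Two standard eigenvalue identities:
- det(A) equals the product of the eigenvalues (counted with multiplicity).
- trace(A) equals the sum of the eigenvalues.
det(A) = (-6)*(0)*(5) = 0.
trace(A) = -6 + 0 + 5 = -1.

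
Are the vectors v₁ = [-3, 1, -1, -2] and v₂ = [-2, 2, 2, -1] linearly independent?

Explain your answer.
Yes, linearly independent

Two vectors are linearly dependent iff one is a scalar multiple of the other.
No single scalar k satisfies v₂ = k·v₁ (the ratios of corresponding entries disagree), so v₁ and v₂ are linearly independent.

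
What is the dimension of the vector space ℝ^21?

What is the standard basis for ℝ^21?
Dimension = 21; standard basis = {e_1, e_2, e_3, …, e_21}

ℝ^21 is the space of 21-tuples of real numbers; its dimension is 21.
The standard basis consists of 21 vectors: e_1, e_2, e_3, …, e_21, where e_i is the vector with 1 in position i and 0 elsewhere.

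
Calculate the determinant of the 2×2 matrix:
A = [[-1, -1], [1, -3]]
4

For A = [[a, b], [c, d]], det(A) = a*d - b*c.
det(A) = (-1)*(-3) - (-1)*(1) = 3 - -1 = 4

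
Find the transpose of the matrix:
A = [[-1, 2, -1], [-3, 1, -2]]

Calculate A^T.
[[-1, -3], [2, 1], [-1, -2]]

The transpose sends entry (i,j) to (j,i); rows become columns.
Row 0 of A: [-1, 2, -1] -> column 0 of A^T.
Row 1 of A: [-3, 1, -2] -> column 1 of A^T.
A^T = [[-1, -3], [2, 1], [-1, -2]]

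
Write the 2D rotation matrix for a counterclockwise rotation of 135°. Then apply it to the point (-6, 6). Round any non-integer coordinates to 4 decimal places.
R = [[-√2/2, -√2/2], [√2/2, -√2/2]]; R·(-6, 6) = (0.0000, -8.4853)

Rotation matrix formula: R(θ) = [[cos θ, -sin θ], [sin θ, cos θ]]
For θ = 135°:
cos(135°) = -√2/2
sin(135°) = √2/2
R = [[-√2/2, -√2/2], [√2/2, -√2/2]]
Apply to (-6, 6): [-√2/2·-6 + (-√2/2)·6, √2/2·-6 + -√2/2·6] = (0.0000, -8.4853)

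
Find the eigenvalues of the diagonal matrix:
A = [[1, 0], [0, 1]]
λ₁ = 1, λ₂ = 1

The characteristic polynomial of A is det(A - λI) = (1 - λ)(1 - λ) = 0.
The roots are λ = 1 and λ = 1, so the eigenvalues are the diagonal entries.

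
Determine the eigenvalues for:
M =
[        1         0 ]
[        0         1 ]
λ = 1, 1

Solve det(M - λI) = 0. For a 2×2 matrix the characteristic equation is λ² - (trace)λ + det = 0.
trace(M) = a + d = 1 + 1 = 2.
det(M) = a*d - b*c = (1)*(1) - (0)*(0) = 1 - 0 = 1.
Characteristic equation: λ² - (2)λ + (1) = 0.
Discriminant = (2)² - 4*(1) = 4 - 4 = 0.
λ = (2 ± √0) / 2 = (2 ± 0) / 2 = 1, 1.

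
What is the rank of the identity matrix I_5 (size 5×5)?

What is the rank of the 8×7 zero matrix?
rank(I_5) = 5, rank(0) = 0

The identity I_5 has 5 columns that are the standard basis vectors e_1, …, e_5. These are linearly independent, so all 5 columns are pivots and rank(I_5) = 5.
The 8×7 zero matrix has every entry zero, so every row is the zero row and there are no pivots; rank(0) = 0.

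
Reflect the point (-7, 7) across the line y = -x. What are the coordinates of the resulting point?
(-7, 7)

Reflection across line y = -x: (-7, 7) → (-7, 7)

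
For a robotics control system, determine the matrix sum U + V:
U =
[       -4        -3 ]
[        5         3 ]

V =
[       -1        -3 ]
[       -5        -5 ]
U + V =
[       -5        -6 ]
[        0        -2 ]

Matrix addition is elementwise: (U+V)[i][j] = U[i][j] + V[i][j].
  (U+V)[0][0] = (-4) + (-1) = -5
  (U+V)[0][1] = (-3) + (-3) = -6
  (U+V)[1][0] = (5) + (-5) = 0
  (U+V)[1][1] = (3) + (-5) = -2
U + V =
[       -5        -6 ]
[        0        -2 ]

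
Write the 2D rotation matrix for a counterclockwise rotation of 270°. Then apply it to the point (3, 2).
R = [[0, 1], [-1, 0]]; R·(3, 2) = (2, -3)

Rotation matrix formula: R(θ) = [[cos θ, -sin θ], [sin θ, cos θ]]
For θ = 270°:
cos(270°) = 0
sin(270°) = -1
R = [[0, 1], [-1, 0]]
Apply to (3, 2): [0·3 + (1)·2, -1·3 + 0·2] = (2, -3)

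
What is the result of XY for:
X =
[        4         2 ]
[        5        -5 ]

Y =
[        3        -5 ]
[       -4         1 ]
XY =
[        4       -18 ]
[       35       -30 ]

Matrix multiplication: (XY)[i][j] = sum over k of X[i][k] * Y[k][j].
  (XY)[0][0] = (4)*(3) + (2)*(-4) = 4
  (XY)[0][1] = (4)*(-5) + (2)*(1) = -18
  (XY)[1][0] = (5)*(3) + (-5)*(-4) = 35
  (XY)[1][1] = (5)*(-5) + (-5)*(1) = -30
XY =
[        4       -18 ]
[       35       -30 ]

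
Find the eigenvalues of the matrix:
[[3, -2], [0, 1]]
λ = 1 and λ = 3

Characteristic equation: det(A - λI) = 0
λ² - (trace)λ + (det) = 0
λ² - (4)λ + (3) = 0
λ² - 4λ + 3 = 0
Solving: λ = 1, 3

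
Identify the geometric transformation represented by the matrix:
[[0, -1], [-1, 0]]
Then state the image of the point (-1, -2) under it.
reflection across the line y = -x; image of (-1, -2) is (2, 1)

This is a symmetric orthogonal matrix with determinant -1, which characterizes a reflection in ℝ².
The matrix [[0, -1], [-1, 0]] represents: reflection across the line y = -x.
Applying it to (-1, -2): [0·-1 + -1·-2, -1·-1 + 0·-2] = (2, 1).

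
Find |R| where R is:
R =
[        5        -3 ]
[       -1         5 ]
det(R) = 22

For a 2×2 matrix [[a, b], [c, d]], det = a*d - b*c.
det(R) = (5)*(5) - (-3)*(-1) = 25 - 3 = 22.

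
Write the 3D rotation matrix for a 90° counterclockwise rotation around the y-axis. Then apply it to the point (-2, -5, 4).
R = [[0, 0, 1], [0, 1, 0], [-1, 0, 0]]; R·(-2, -5, 4) = (4, -5, 2)

Rotation matrix for 90° around y-axis:
cos(90°) = 0, sin(90°) = 1
R = [[0, 0, 1], [0, 1, 0], [-1, 0, 0]]
Apply to (-2, -5, 4): R·[-2, -5, 4]ᵀ = (4, -5, 2)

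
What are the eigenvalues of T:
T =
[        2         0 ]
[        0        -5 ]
λ = -5, 2

Solve det(T - λI) = 0. For a 2×2 matrix the characteristic equation is λ² - (trace)λ + det = 0.
trace(T) = a + d = 2 - 5 = -3.
det(T) = a*d - b*c = (2)*(-5) - (0)*(0) = -10 - 0 = -10.
Characteristic equation: λ² - (-3)λ + (-10) = 0.
Discriminant = (-3)² - 4*(-10) = 9 + 40 = 49.
λ = (-3 ± √49) / 2 = (-3 ± 7) / 2 = -5, 2.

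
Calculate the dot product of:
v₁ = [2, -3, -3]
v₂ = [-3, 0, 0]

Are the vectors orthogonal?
-6, No

The dot product is the sum of products of corresponding components.
v₁·v₂ = (2)*(-3) + (-3)*(0) + (-3)*(0) = -6 + 0 + 0 = -6.
Two vectors are orthogonal iff their dot product is 0; here the dot product is -6, so the vectors are not orthogonal.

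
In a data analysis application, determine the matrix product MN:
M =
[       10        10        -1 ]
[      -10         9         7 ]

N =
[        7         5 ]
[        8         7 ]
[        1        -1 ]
MN =
[      149       121 ]
[        9         6 ]

Matrix multiplication: (MN)[i][j] = sum over k of M[i][k] * N[k][j].
  (MN)[0][0] = (10)*(7) + (10)*(8) + (-1)*(1) = 149
  (MN)[0][1] = (10)*(5) + (10)*(7) + (-1)*(-1) = 121
  (MN)[1][0] = (-10)*(7) + (9)*(8) + (7)*(1) = 9
  (MN)[1][1] = (-10)*(5) + (9)*(7) + (7)*(-1) = 6
MN =
[      149       121 ]
[        9         6 ]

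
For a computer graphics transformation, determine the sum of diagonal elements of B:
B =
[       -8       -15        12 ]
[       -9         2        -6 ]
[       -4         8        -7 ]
tr(B) = -8 + 2 - 7 = -13

The trace of a square matrix is the sum of its diagonal entries.
Diagonal entries of B: B[0][0] = -8, B[1][1] = 2, B[2][2] = -7.
tr(B) = -8 + 2 - 7 = -13.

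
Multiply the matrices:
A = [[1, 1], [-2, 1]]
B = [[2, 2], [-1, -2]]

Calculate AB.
[[1, 0], [-5, -6]]

Each entry (i,j) of AB = sum over k of A[i][k]*B[k][j].
(AB)[0][0] = (1)*(2) + (1)*(-1) = 1
(AB)[0][1] = (1)*(2) + (1)*(-2) = 0
(AB)[1][0] = (-2)*(2) + (1)*(-1) = -5
(AB)[1][1] = (-2)*(2) + (1)*(-2) = -6
AB = [[1, 0], [-5, -6]]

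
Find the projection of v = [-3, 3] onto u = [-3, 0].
[-3, 0]

The projection of v onto u is proj_u(v) = ((v·u) / (u·u)) · u.
v·u = (-3)*(-3) + (3)*(0) = 9.
u·u = (-3)*(-3) + (0)*(0) = 9.
coefficient = 9 / 9 = 1.
proj_u(v) = 1 · [-3, 0] = [-3, 0].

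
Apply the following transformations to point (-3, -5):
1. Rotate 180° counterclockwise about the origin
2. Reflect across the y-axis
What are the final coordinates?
(-3, 5)

Step 1: Rotate 180° → (3, 5)
Step 2: Reflect across the y-axis → (-3, 5)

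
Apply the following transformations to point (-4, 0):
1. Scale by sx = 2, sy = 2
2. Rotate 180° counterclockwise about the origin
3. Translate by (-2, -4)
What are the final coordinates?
(6, -4)

Step 1: Scale → (-8, 0)
Step 2: Rotate 180° → (8, 0)
Step 3: Translate → (6, -4)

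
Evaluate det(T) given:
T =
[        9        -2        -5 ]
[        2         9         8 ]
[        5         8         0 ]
det(T) = -511

Expand along row 0 (cofactor expansion): det(T) = a*(e*i - f*h) - b*(d*i - f*g) + c*(d*h - e*g), where the 3×3 is [[a, b, c], [d, e, f], [g, h, i]].
Minor M_00 = (9)*(0) - (8)*(8) = 0 - 64 = -64.
Minor M_01 = (2)*(0) - (8)*(5) = 0 - 40 = -40.
Minor M_02 = (2)*(8) - (9)*(5) = 16 - 45 = -29.
det(T) = (9)*(-64) - (-2)*(-40) + (-5)*(-29) = -576 - 80 + 145 = -511.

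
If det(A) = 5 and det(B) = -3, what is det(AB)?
-15

Use the multiplicative property of determinants: det(AB) = det(A)*det(B).
det(AB) = (5)*(-3) = -15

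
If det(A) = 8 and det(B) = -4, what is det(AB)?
-32

Use the multiplicative property of determinants: det(AB) = det(A)*det(B).
det(AB) = (8)*(-4) = -32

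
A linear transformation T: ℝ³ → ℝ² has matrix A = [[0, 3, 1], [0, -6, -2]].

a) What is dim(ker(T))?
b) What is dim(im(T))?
dim(ker) = 2, dim(im) = 1

Observe that row 2 = -2 × row 1 (so the rows are linearly dependent).
Thus rank(A) = 1 (only one linearly independent row).
dim(im(T)) = rank(A) = 1.
By the rank-nullity theorem applied to T: ℝ³ → ℝ², rank(A) + nullity(A) = 3 (the domain dimension), so dim(ker(T)) = 3 - 1 = 2.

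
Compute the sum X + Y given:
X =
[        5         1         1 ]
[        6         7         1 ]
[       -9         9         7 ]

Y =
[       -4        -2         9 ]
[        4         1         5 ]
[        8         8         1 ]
X + Y =
[        1        -1        10 ]
[       10         8         6 ]
[       -1        17         8 ]

Matrix addition is elementwise: (X+Y)[i][j] = X[i][j] + Y[i][j].
  (X+Y)[0][0] = (5) + (-4) = 1
  (X+Y)[0][1] = (1) + (-2) = -1
  (X+Y)[0][2] = (1) + (9) = 10
  (X+Y)[1][0] = (6) + (4) = 10
  (X+Y)[1][1] = (7) + (1) = 8
  (X+Y)[1][2] = (1) + (5) = 6
  (X+Y)[2][0] = (-9) + (8) = -1
  (X+Y)[2][1] = (9) + (8) = 17
  (X+Y)[2][2] = (7) + (1) = 8
X + Y =
[        1        -1        10 ]
[       10         8         6 ]
[       -1        17         8 ]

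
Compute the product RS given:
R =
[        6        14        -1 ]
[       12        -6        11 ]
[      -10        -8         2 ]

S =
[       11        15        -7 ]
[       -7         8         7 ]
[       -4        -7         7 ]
RS =
[      -28       209        49 ]
[      130        55       -49 ]
[      -62      -228        28 ]

Matrix multiplication: (RS)[i][j] = sum over k of R[i][k] * S[k][j].
  (RS)[0][0] = (6)*(11) + (14)*(-7) + (-1)*(-4) = -28
  (RS)[0][1] = (6)*(15) + (14)*(8) + (-1)*(-7) = 209
  (RS)[0][2] = (6)*(-7) + (14)*(7) + (-1)*(7) = 49
  (RS)[1][0] = (12)*(11) + (-6)*(-7) + (11)*(-4) = 130
  (RS)[1][1] = (12)*(15) + (-6)*(8) + (11)*(-7) = 55
  (RS)[1][2] = (12)*(-7) + (-6)*(7) + (11)*(7) = -49
  (RS)[2][0] = (-10)*(11) + (-8)*(-7) + (2)*(-4) = -62
  (RS)[2][1] = (-10)*(15) + (-8)*(8) + (2)*(-7) = -228
  (RS)[2][2] = (-10)*(-7) + (-8)*(7) + (2)*(7) = 28
RS =
[      -28       209        49 ]
[      130        55       -49 ]
[      -62      -228        28 ]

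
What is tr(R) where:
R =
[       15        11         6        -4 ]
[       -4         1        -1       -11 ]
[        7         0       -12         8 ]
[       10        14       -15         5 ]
tr(R) = 15 + 1 - 12 + 5 = 9

The trace of a square matrix is the sum of its diagonal entries.
Diagonal entries of R: R[0][0] = 15, R[1][1] = 1, R[2][2] = -12, R[3][3] = 5.
tr(R) = 15 + 1 - 12 + 5 = 9.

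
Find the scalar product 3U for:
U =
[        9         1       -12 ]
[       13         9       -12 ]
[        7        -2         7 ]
3U =
[       27         3       -36 ]
[       39        27       -36 ]
[       21        -6        21 ]

Scalar multiplication is elementwise: (3U)[i][j] = 3 * U[i][j].
  (3U)[0][0] = 3 * (9) = 27
  (3U)[0][1] = 3 * (1) = 3
  (3U)[0][2] = 3 * (-12) = -36
  (3U)[1][0] = 3 * (13) = 39
  (3U)[1][1] = 3 * (9) = 27
  (3U)[1][2] = 3 * (-12) = -36
  (3U)[2][0] = 3 * (7) = 21
  (3U)[2][1] = 3 * (-2) = -6
  (3U)[2][2] = 3 * (7) = 21
3U =
[       27         3       -36 ]
[       39        27       -36 ]
[       21        -6        21 ]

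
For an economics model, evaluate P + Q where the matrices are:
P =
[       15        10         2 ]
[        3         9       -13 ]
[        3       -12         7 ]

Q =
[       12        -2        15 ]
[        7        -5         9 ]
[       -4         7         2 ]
P + Q =
[       27         8        17 ]
[       10         4        -4 ]
[       -1        -5         9 ]

Matrix addition is elementwise: (P+Q)[i][j] = P[i][j] + Q[i][j].
  (P+Q)[0][0] = (15) + (12) = 27
  (P+Q)[0][1] = (10) + (-2) = 8
  (P+Q)[0][2] = (2) + (15) = 17
  (P+Q)[1][0] = (3) + (7) = 10
  (P+Q)[1][1] = (9) + (-5) = 4
  (P+Q)[1][2] = (-13) + (9) = -4
  (P+Q)[2][0] = (3) + (-4) = -1
  (P+Q)[2][1] = (-12) + (7) = -5
  (P+Q)[2][2] = (7) + (2) = 9
P + Q =
[       27         8        17 ]
[       10         4        -4 ]
[       -1        -5         9 ]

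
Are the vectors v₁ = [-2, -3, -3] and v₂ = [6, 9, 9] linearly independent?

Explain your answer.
No, linearly dependent (v₂ = -3·v₁)

Check whether there is a scalar k with v₂ = k·v₁.
Comparing components, k = -3 satisfies -3·[-2, -3, -3] = [6, 9, 9].
Since v₂ is a scalar multiple of v₁, the two vectors are linearly dependent.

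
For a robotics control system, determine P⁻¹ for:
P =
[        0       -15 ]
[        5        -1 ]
det(P) = 75
P⁻¹ =
[    -1/75       1/5 ]
[    -1/15         0 ]

For a 2×2 matrix P = [[a, b], [c, d]] with det(P) ≠ 0, P⁻¹ = (1/det(P)) * [[d, -b], [-c, a]].
det(P) = (0)*(-1) - (-15)*(5) = 0 + 75 = 75.
P⁻¹ = (1/75) * [[-1, 15], [-5, 0]].
Dividing each entry by 75 and reducing:
P⁻¹ =
[    -1/75       1/5 ]
[    -1/15         0 ]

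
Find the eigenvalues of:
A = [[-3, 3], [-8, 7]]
λ = 1, 3

Solve det(A - λI) = 0. For a 2×2 matrix this is λ² - (trace)λ + det = 0.
trace(A) = -3 + 7 = 4.
det(A) = (-3)*(7) - (3)*(-8) = -21 + 24 = 3.
Characteristic equation: λ² - (4)λ + (3) = 0.
Discriminant: (4)² - 4*(3) = 16 - 12 = 4.
Roots: λ = (4 ± √4) / 2 = 1, 3.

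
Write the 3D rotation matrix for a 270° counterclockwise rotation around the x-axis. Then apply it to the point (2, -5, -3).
R = [[1, 0, 0], [0, 0, 1], [0, -1, 0]]; R·(2, -5, -3) = (2, -3, 5)

Rotation matrix for 270° around x-axis:
cos(270°) = 0, sin(270°) = -1
R = [[1, 0, 0], [0, 0, 1], [0, -1, 0]]
Apply to (2, -5, -3): R·[2, -5, -3]ᵀ = (2, -3, 5)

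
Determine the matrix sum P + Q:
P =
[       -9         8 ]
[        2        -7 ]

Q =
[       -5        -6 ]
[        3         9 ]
P + Q =
[      -14         2 ]
[        5         2 ]

Matrix addition is elementwise: (P+Q)[i][j] = P[i][j] + Q[i][j].
  (P+Q)[0][0] = (-9) + (-5) = -14
  (P+Q)[0][1] = (8) + (-6) = 2
  (P+Q)[1][0] = (2) + (3) = 5
  (P+Q)[1][1] = (-7) + (9) = 2
P + Q =
[      -14         2 ]
[        5         2 ]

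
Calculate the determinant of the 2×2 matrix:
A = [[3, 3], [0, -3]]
-9

For A = [[a, b], [c, d]], det(A) = a*d - b*c.
det(A) = (3)*(-3) - (3)*(0) = -9 - 0 = -9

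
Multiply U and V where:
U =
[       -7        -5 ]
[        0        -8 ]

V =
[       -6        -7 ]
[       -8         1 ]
UV =
[       82        44 ]
[       64        -8 ]

Matrix multiplication: (UV)[i][j] = sum over k of U[i][k] * V[k][j].
  (UV)[0][0] = (-7)*(-6) + (-5)*(-8) = 82
  (UV)[0][1] = (-7)*(-7) + (-5)*(1) = 44
  (UV)[1][0] = (0)*(-6) + (-8)*(-8) = 64
  (UV)[1][1] = (0)*(-7) + (-8)*(1) = -8
UV =
[       82        44 ]
[       64        -8 ]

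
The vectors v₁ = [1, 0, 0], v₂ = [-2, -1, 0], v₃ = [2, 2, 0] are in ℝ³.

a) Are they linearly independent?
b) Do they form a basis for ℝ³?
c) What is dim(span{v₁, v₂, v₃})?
Not independent, not a basis, dim(span) = 2

Check whether v₃ can be written as a linear combination of v₁ and v₂.
v₃ = (-2)·v₁ + (-2)·v₂ = [2, 2, 0], so the three vectors are linearly dependent.
Thus they do not form a basis for ℝ³, and dim(span{v₁, v₂, v₃}) = 2 (spanned by v₁ and v₂).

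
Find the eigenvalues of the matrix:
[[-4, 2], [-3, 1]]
λ = -2 and λ = -1

Characteristic equation: det(A - λI) = 0
λ² - (trace)λ + (det) = 0
λ² - (-3)λ + (2) = 0
λ² + 3λ + 2 = 0
Solving: λ = -2, -1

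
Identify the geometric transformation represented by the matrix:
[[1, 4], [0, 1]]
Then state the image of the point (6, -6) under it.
horizontal shear with factor 4; image of (6, -6) is (-18, -6)

The matrix [[1, k], [0, 1]] sends (x, y) to (x + 4y, y), leaving the y-coordinate fixed: a horizontal shear.
The matrix [[1, 4], [0, 1]] represents: horizontal shear with factor 4.
Applying it to (6, -6): [1·6 + 4·-6, 0·6 + 1·-6] = (-18, -6).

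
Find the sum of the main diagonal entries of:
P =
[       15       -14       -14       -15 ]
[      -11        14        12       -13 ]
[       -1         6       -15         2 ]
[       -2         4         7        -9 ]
tr(P) = 15 + 14 - 15 - 9 = 5

The trace of a square matrix is the sum of its diagonal entries.
Diagonal entries of P: P[0][0] = 15, P[1][1] = 14, P[2][2] = -15, P[3][3] = -9.
tr(P) = 15 + 14 - 15 - 9 = 5.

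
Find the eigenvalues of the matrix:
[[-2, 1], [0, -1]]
λ = -2 and λ = -1

Characteristic equation: det(A - λI) = 0
λ² - (trace)λ + (det) = 0
λ² - (-3)λ + (2) = 0
λ² + 3λ + 2 = 0
Solving: λ = -2, -1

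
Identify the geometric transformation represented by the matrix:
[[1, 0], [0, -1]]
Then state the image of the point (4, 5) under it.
reflection across the x-axis; image of (4, 5) is (4, -5)

This is a symmetric orthogonal matrix with determinant -1, which characterizes a reflection in ℝ².
The matrix [[1, 0], [0, -1]] represents: reflection across the x-axis.
Applying it to (4, 5): [1·4 + 0·5, 0·4 + -1·5] = (4, -5).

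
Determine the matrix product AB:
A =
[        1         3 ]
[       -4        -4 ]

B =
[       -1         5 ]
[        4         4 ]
AB =
[       11        17 ]
[      -12       -36 ]

Matrix multiplication: (AB)[i][j] = sum over k of A[i][k] * B[k][j].
  (AB)[0][0] = (1)*(-1) + (3)*(4) = 11
  (AB)[0][1] = (1)*(5) + (3)*(4) = 17
  (AB)[1][0] = (-4)*(-1) + (-4)*(4) = -12
  (AB)[1][1] = (-4)*(5) + (-4)*(4) = -36
AB =
[       11        17 ]
[      -12       -36 ]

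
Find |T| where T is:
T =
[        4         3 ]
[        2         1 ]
det(T) = -2

For a 2×2 matrix [[a, b], [c, d]], det = a*d - b*c.
det(T) = (4)*(1) - (3)*(2) = 4 - 6 = -2.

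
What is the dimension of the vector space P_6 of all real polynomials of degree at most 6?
Dimension = 7

A polynomial of degree at most 6 can be written as a₀ + a₁x + a₂x² + … + a_6x^6, with 7 free coefficients a₀, …, a_6.
The set {1, x, x², …, x^6} is a basis: it spans P_6 (every such polynomial is a linear combination of these) and is linearly independent (a polynomial is zero iff all its coefficients are zero).
Therefore dim(P_6) = 6 + 1 = 7.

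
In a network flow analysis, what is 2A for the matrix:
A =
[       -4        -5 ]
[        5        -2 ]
2A =
[       -8       -10 ]
[       10        -4 ]

Scalar multiplication is elementwise: (2A)[i][j] = 2 * A[i][j].
  (2A)[0][0] = 2 * (-4) = -8
  (2A)[0][1] = 2 * (-5) = -10
  (2A)[1][0] = 2 * (5) = 10
  (2A)[1][1] = 2 * (-2) = -4
2A =
[       -8       -10 ]
[       10        -4 ]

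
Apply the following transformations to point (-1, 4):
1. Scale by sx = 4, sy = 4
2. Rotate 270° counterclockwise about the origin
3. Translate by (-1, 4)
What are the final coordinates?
(15, 8)

Step 1: Scale → (-4, 16)
Step 2: Rotate 270° → (16, 4)
Step 3: Translate → (15, 8)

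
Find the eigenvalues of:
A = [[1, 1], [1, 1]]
λ = 0, 2

Solve det(A - λI) = 0. For a 2×2 matrix this is λ² - (trace)λ + det = 0.
trace(A) = 1 + 1 = 2.
det(A) = (1)*(1) - (1)*(1) = 1 - 1 = 0.
Characteristic equation: λ² - (2)λ + (0) = 0.
Discriminant: (2)² - 4*(0) = 4 - 0 = 4.
Roots: λ = (2 ± √4) / 2 = 0, 2.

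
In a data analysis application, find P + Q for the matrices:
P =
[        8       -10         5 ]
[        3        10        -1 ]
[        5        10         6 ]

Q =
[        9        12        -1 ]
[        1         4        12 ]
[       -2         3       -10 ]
P + Q =
[       17         2         4 ]
[        4        14        11 ]
[        3        13        -4 ]

Matrix addition is elementwise: (P+Q)[i][j] = P[i][j] + Q[i][j].
  (P+Q)[0][0] = (8) + (9) = 17
  (P+Q)[0][1] = (-10) + (12) = 2
  (P+Q)[0][2] = (5) + (-1) = 4
  (P+Q)[1][0] = (3) + (1) = 4
  (P+Q)[1][1] = (10) + (4) = 14
  (P+Q)[1][2] = (-1) + (12) = 11
  (P+Q)[2][0] = (5) + (-2) = 3
  (P+Q)[2][1] = (10) + (3) = 13
  (P+Q)[2][2] = (6) + (-10) = -4
P + Q =
[       17         2         4 ]
[        4        14        11 ]
[        3        13        -4 ]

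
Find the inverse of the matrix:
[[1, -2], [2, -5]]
[[5, -2], [2, -1]]

For [[a,b],[c,d]], inverse = (1/det)·[[d,-b],[-c,a]]
det = 1·-5 - -2·2 = -1
Inverse = (1/-1)·[[-5, 2], [-2, 1]]
        = [[5, -2], [2, -1]]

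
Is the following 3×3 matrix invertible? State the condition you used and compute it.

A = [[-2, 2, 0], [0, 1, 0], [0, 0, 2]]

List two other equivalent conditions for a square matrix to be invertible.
Yes, invertible; det(A) = -4 ≠ 0. Equivalent conditions: rank(A) = 3; Ax = 0 has only the trivial solution; 0 is not an eigenvalue; the columns of A are linearly independent.

To check invertibility, compute det(A).
The given matrix is triangular, so det(A) equals the product of its diagonal entries = -4 ≠ 0.
Since det(A) ≠ 0, A is invertible.
Equivalent conditions for a square matrix A to be invertible:
- rank(A) = 3 (full rank).
- The homogeneous system Ax = 0 has only the trivial solution x = 0.
- 0 is not an eigenvalue of A.
- The columns (equivalently rows) of A are linearly independent.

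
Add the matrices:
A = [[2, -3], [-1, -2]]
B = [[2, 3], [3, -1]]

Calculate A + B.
[[4, 0], [2, -3]]

Add corresponding elements:
(2)+(2)=4
(-3)+(3)=0
(-1)+(3)=2
(-2)+(-1)=-3
A + B = [[4, 0], [2, -3]]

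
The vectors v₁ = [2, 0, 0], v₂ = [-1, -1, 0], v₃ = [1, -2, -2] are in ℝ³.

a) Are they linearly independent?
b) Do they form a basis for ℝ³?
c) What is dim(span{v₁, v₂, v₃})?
Yes independent, yes basis, dim = 3

Stack v₁, v₂, v₃ as rows of a 3×3 matrix.
[[2, 0, 0]; [-1, -1, 0]; [1, -2, -2]] is already lower triangular with nonzero diagonal entries (2, -1, -2), so its determinant is the product of the diagonal entries, det = (2)·(-1)·(-2) = 4 ≠ 0, and the rows are linearly independent.
Three linearly independent vectors in ℝ³ form a basis for ℝ³, so dim(span{v₁,v₂,v₃}) = 3.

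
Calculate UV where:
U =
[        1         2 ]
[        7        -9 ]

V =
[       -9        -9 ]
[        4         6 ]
UV =
[       -1         3 ]
[      -99      -117 ]

Matrix multiplication: (UV)[i][j] = sum over k of U[i][k] * V[k][j].
  (UV)[0][0] = (1)*(-9) + (2)*(4) = -1
  (UV)[0][1] = (1)*(-9) + (2)*(6) = 3
  (UV)[1][0] = (7)*(-9) + (-9)*(4) = -99
  (UV)[1][1] = (7)*(-9) + (-9)*(6) = -117
UV =
[       -1         3 ]
[      -99      -117 ]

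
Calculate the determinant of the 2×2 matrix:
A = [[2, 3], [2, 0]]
-6

For A = [[a, b], [c, d]], det(A) = a*d - b*c.
det(A) = (2)*(0) - (3)*(2) = 0 - 6 = -6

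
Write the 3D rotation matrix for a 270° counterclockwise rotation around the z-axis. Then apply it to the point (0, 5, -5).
R = [[0, 1, 0], [-1, 0, 0], [0, 0, 1]]; R·(0, 5, -5) = (5, 0, -5)

Rotation matrix for 270° around z-axis:
cos(270°) = 0, sin(270°) = -1
R = [[0, 1, 0], [-1, 0, 0], [0, 0, 1]]
Apply to (0, 5, -5): R·[0, 5, -5]ᵀ = (5, 0, -5)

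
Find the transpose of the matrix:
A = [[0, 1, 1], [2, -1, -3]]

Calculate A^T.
[[0, 2], [1, -1], [1, -3]]

The transpose sends entry (i,j) to (j,i); rows become columns.
Row 0 of A: [0, 1, 1] -> column 0 of A^T.
Row 1 of A: [2, -1, -3] -> column 1 of A^T.
A^T = [[0, 2], [1, -1], [1, -3]]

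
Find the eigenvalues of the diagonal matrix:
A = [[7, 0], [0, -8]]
λ₁ = 7, λ₂ = -8

The characteristic polynomial of A is det(A - λI) = (7 - λ)(-8 - λ) = 0.
The roots are λ = 7 and λ = -8, so the eigenvalues are the diagonal entries.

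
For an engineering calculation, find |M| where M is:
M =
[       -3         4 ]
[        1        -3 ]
det(M) = 5

For a 2×2 matrix [[a, b], [c, d]], det = a*d - b*c.
det(M) = (-3)*(-3) - (4)*(1) = 9 - 4 = 5.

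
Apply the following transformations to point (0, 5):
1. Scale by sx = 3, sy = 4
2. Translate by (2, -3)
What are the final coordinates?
(2, 17)

Step 1: Scale (0, 5) by (sx, sy) = (3, 4) → (0, 20)
Step 2: Translate by (2, -3) → (2, 17)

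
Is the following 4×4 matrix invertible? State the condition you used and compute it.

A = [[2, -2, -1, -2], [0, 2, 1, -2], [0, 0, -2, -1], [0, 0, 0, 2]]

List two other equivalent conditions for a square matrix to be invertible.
Yes, invertible; det(A) = -16 ≠ 0. Equivalent conditions: rank(A) = 4; Ax = 0 has only the trivial solution; 0 is not an eigenvalue; the columns of A are linearly independent.

To check invertibility, compute det(A).
The given matrix is triangular, so det(A) equals the product of its diagonal entries = -16 ≠ 0.
Since det(A) ≠ 0, A is invertible.
Equivalent conditions for a square matrix A to be invertible:
- rank(A) = 4 (full rank).
- The homogeneous system Ax = 0 has only the trivial solution x = 0.
- 0 is not an eigenvalue of A.
- The columns (equivalently rows) of A are linearly independent.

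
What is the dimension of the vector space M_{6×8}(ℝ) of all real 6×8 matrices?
Dimension = 48

A real 6×8 matrix is determined by its 6·8 = 48 independent entries.
A standard basis is {E_ij : 1 ≤ i ≤ 6, 1 ≤ j ≤ 8}, where E_ij has a 1 in position (i, j) and 0 elsewhere — there are 48 such matrices, and they are linearly independent and span M_{6×8}(ℝ).
Therefore dim(M_{6×8}(ℝ)) = 48.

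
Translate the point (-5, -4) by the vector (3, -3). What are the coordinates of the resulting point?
(-2, -7)

Translation by (3, -3):
x' = -5 + 3 = -2
y' = -4 + -3 = -7
Homogeneous matrix: [[1, 0, 3], [0, 1, -3], [0, 0, 1]]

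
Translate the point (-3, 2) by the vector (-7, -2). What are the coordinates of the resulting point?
(-10, 0)

Translation by (-7, -2):
x' = -3 + -7 = -10
y' = 2 + -2 = 0
Homogeneous matrix: [[1, 0, -7], [0, 1, -2], [0, 0, 1]]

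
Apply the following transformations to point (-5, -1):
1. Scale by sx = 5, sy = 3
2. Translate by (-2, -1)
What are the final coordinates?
(-27, -4)

Step 1: Scale (-5, -1) by (sx, sy) = (5, 3) → (-25, -3)
Step 2: Translate by (-2, -1) → (-27, -4)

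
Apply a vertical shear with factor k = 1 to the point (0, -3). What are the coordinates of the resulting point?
(0, -3)

Shear matrix for vertical shear with factor k = 1:
[[1, 0], [1, 1]]
Result: (0, -3) → (0, -3)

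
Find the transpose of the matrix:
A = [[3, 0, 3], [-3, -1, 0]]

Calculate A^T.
[[3, -3], [0, -1], [3, 0]]

The transpose sends entry (i,j) to (j,i); rows become columns.
Row 0 of A: [3, 0, 3] -> column 0 of A^T.
Row 1 of A: [-3, -1, 0] -> column 1 of A^T.
A^T = [[3, -3], [0, -1], [3, 0]]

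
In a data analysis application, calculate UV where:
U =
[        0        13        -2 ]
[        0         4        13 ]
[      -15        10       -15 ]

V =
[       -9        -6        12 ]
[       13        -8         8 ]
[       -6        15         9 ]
UV =
[      181      -134        86 ]
[      -26       163       149 ]
[      355      -215      -235 ]

Matrix multiplication: (UV)[i][j] = sum over k of U[i][k] * V[k][j].
  (UV)[0][0] = (0)*(-9) + (13)*(13) + (-2)*(-6) = 181
  (UV)[0][1] = (0)*(-6) + (13)*(-8) + (-2)*(15) = -134
  (UV)[0][2] = (0)*(12) + (13)*(8) + (-2)*(9) = 86
  (UV)[1][0] = (0)*(-9) + (4)*(13) + (13)*(-6) = -26
  (UV)[1][1] = (0)*(-6) + (4)*(-8) + (13)*(15) = 163
  (UV)[1][2] = (0)*(12) + (4)*(8) + (13)*(9) = 149
  (UV)[2][0] = (-15)*(-9) + (10)*(13) + (-15)*(-6) = 355
  (UV)[2][1] = (-15)*(-6) + (10)*(-8) + (-15)*(15) = -215
  (UV)[2][2] = (-15)*(12) + (10)*(8) + (-15)*(9) = -235
UV =
[      181      -134        86 ]
[      -26       163       149 ]
[      355      -215      -235 ]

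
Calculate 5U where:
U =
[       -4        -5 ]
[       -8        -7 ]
5U =
[      -20       -25 ]
[      -40       -35 ]

Scalar multiplication is elementwise: (5U)[i][j] = 5 * U[i][j].
  (5U)[0][0] = 5 * (-4) = -20
  (5U)[0][1] = 5 * (-5) = -25
  (5U)[1][0] = 5 * (-8) = -40
  (5U)[1][1] = 5 * (-7) = -35
5U =
[      -20       -25 ]
[      -40       -35 ]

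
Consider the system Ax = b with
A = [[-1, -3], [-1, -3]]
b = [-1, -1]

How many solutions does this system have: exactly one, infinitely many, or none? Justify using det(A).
Infinitely many solutions

det(A) = (-1)*(-3) - (-3)*(-1) = 0, so A is singular (column 2 is 3 times column 1).
b = [-1, -1] = 1 * column 1 of A, so b lies in the column space of A.
A singular matrix whose right-hand side is in its column space gives a 1-parameter family of solutions — infinitely many.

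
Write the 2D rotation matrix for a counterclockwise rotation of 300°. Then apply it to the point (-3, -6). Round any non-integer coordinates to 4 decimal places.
R = [[1/2, √3/2], [-√3/2, 1/2]]; R·(-3, -6) = (-6.6962, -0.4019)

Rotation matrix formula: R(θ) = [[cos θ, -sin θ], [sin θ, cos θ]]
For θ = 300°:
cos(300°) = 1/2
sin(300°) = -√3/2
R = [[1/2, √3/2], [-√3/2, 1/2]]
Apply to (-3, -6): [1/2·-3 + (√3/2)·-6, -√3/2·-3 + 1/2·-6] = (-6.6962, -0.4019)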